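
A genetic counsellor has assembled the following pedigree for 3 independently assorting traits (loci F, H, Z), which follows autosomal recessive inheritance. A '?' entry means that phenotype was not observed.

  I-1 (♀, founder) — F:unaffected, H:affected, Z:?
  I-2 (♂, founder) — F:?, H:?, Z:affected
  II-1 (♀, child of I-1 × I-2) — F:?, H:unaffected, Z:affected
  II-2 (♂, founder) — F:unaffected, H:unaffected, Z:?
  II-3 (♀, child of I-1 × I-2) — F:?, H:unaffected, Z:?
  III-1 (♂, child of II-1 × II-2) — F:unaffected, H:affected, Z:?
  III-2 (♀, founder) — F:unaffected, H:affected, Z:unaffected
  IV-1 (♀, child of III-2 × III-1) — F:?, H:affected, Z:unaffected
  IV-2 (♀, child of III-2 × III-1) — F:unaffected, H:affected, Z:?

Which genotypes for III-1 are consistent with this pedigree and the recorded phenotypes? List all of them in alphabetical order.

III-1 ∈ {FF hh Zz, FF hh zz, Ff hh Zz, Ff hh zz}

F/I-1 un ·: FF|Ff
F/I-2 ? ·: FF|Ff|ff
F/II-1 ? I-1×I-2: FF|Ff|ff
F/II-2 un ·: FF|Ff
F/II-3 ? I-1×I-2: FF|Ff|ff
F/III-1 un II-1×II-2: FF|Ff
F/III-2 un ·: FF|Ff
F/IV-1 ? III-2×III-1: FF|Ff|ff
F/IV-2 un III-2×III-1: FF|Ff
⇒ F over [I-1,I-2,II-1,II-2,II-3,III-1,III-2,IV-1,IV-2]: 560 consistent
H/I-1 aff ·: hh
H/I-2 ? ·: HH|Hh
H/II-1 un I-1×I-2: Hh
H/II-2 un ·: Hh
H/II-3 un I-1×I-2: Hh
H/III-1 aff II-1×II-2: hh
H/III-2 aff ·: hh
H/IV-1 aff III-2×III-1: hh
H/IV-2 aff III-2×III-1: hh
⇒ H over [I-1,I-2,II-1,II-2,II-3,III-1,III-2,IV-1,IV-2]: 2 consistent
Z/I-1 ? ·: Zz|zz
Z/I-2 aff ·: zz
Z/II-1 aff I-1×I-2: zz
Z/II-2 ? ·: ZZ|Zz|zz
Z/II-3 ? I-1×I-2: Zz|zz
Z/III-1 ? II-1×II-2: Zz|zz
Z/III-2 un ·: ZZ|Zz
Z/IV-1 un III-2×III-1: ZZ|Zz
Z/IV-2 ? III-2×III-1: ZZ|Zz|zz
⇒ Z over [I-1,I-2,II-1,II-2,II-3,III-1,III-2,IV-1,IV-2]: 78 consistent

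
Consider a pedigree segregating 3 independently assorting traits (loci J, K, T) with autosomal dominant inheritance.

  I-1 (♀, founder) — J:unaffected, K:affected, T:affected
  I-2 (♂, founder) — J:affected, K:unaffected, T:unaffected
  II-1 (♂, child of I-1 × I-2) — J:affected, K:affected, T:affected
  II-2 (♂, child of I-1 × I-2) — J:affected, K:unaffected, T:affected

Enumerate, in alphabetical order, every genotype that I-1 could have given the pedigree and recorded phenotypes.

I-1 ∈ {jj Kk TT, jj Kk Tt}

J/I-1 un ·: jj
J/I-2 aff ·: Jj|JJ
J/II-1 aff I-1×I-2: Jj
J/II-2 aff I-1×I-2: Jj
⇒ J over [I-1,I-2,II-1,II-2]: 2 consistent
K/I-1 aff ·: Kk
K/I-2 un ·: kk
K/II-1 aff I-1×I-2: Kk
K/II-2 un I-1×I-2: kk
⇒ K over [I-1,I-2,II-1,II-2]: 1 consistent
T/I-1 aff ·: Tt|TT
T/I-2 un ·: tt
T/II-1 aff I-1×I-2: Tt
T/II-2 aff I-1×I-2: Tt
⇒ T over [I-1,I-2,II-1,II-2]: 2 consistent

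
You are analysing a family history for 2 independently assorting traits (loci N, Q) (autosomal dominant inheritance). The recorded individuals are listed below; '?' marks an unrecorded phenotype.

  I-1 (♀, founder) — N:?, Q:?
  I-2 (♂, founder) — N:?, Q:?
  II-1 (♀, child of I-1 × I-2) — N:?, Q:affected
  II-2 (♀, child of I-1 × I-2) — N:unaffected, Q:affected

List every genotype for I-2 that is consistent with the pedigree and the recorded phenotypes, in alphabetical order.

N/I-1 ? ·: nn|Nn
N/I-2 ? ·: nn|Nn
N/II-1 ? I-1×I-2: nn|Nn|NN
N/II-2 un I-1×I-2: nn
⇒ N over [I-1,I-2,II-1,II-2]: 8 consistent
Q/I-1 ? ·: qq|Qq|QQ
Q/I-2 ? ·: qq|Qq|QQ
Q/II-1 aff I-1×I-2: Qq|QQ
Q/II-2 aff I-1×I-2: Qq|QQ
⇒ Q over [I-1,I-2,II-1,II-2]: 17 consistent

I-2 ∈ {Nn QQ, Nn Qq, Nn qq, nn QQ, nn Qq, nn qq}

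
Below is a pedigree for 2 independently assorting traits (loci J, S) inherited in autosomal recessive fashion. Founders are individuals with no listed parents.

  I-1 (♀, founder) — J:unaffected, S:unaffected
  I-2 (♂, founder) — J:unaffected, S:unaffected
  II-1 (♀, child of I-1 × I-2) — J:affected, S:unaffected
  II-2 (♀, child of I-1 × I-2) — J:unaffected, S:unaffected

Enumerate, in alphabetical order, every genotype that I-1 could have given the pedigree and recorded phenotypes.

I-1 ∈ {Jj SS, Jj Ss}

J/I-1 un ·: Jj
J/I-2 un ·: Jj
J/II-1 aff I-1×I-2: jj
J/II-2 un I-1×I-2: JJ|Jj
⇒ J over [I-1,I-2,II-1,II-2]: 2 consistent
S/I-1 un ·: SS|Ss
S/I-2 un ·: SS|Ss
S/II-1 un I-1×I-2: SS|Ss
S/II-2 un I-1×I-2: SS|Ss
⇒ S over [I-1,I-2,II-1,II-2]: 13 consistent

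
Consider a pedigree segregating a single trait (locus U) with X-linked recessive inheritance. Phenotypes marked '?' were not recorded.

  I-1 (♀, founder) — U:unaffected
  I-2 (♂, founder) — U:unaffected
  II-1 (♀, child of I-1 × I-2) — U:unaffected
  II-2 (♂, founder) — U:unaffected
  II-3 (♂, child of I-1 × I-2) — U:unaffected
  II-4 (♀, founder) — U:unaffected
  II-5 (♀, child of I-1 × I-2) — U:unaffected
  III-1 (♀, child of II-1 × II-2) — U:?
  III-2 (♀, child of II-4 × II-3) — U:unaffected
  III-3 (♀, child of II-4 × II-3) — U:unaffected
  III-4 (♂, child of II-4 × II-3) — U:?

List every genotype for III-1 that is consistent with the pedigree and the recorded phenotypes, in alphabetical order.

U/I-1 un ·: X^UX^U|X^UX^u
U/I-2 un ·: X^UY
U/II-1 un I-1×I-2: X^UX^U|X^UX^u
U/II-2 un ·: X^UY
U/II-3 un I-1×I-2: X^UY
U/II-4 un ·: X^UX^U|X^UX^u
U/II-5 un I-1×I-2: X^UX^U|X^UX^u
U/III-1 ? II-1×II-2: X^UX^U|X^UX^u
U/III-2 un II-4×II-3: X^UX^U|X^UX^u
U/III-3 un II-4×II-3: X^UX^U|X^UX^u
U/III-4 ? II-4×II-3: X^UY|X^uY
⇒ U over [I-1,I-2,II-1,II-2,II-3,II-4,II-5,III-1,III-2,III-3,III-4]: 63 consistent

III-1 ∈ {X^UX^U, X^UX^u}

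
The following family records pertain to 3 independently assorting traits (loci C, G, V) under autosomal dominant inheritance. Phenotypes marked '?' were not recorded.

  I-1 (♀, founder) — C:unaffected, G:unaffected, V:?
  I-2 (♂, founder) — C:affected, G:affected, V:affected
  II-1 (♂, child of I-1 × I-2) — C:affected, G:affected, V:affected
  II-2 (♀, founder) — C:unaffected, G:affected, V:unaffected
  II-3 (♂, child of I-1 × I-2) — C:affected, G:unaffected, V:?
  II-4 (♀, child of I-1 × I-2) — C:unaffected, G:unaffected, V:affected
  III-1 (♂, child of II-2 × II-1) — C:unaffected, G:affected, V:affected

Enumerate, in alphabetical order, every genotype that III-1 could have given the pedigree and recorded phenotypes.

C/I-1 un ·: cc
C/I-2 aff ·: Cc
C/II-1 aff I-1×I-2: Cc
C/II-2 un ·: cc
C/II-3 aff I-1×I-2: Cc
C/II-4 un I-1×I-2: cc
C/III-1 un II-2×II-1: cc
⇒ C over [I-1,I-2,II-1,II-2,II-3,II-4,III-1]: 1 consistent
G/I-1 un ·: gg
G/I-2 aff ·: Gg
G/II-1 aff I-1×I-2: Gg
G/II-2 aff ·: Gg|GG
G/II-3 un I-1×I-2: gg
G/II-4 un I-1×I-2: gg
G/III-1 aff II-2×II-1: Gg|GG
⇒ G over [I-1,I-2,II-1,II-2,II-3,II-4,III-1]: 4 consistent
V/I-1 ? ·: vv|Vv|VV
V/I-2 aff ·: Vv|VV
V/II-1 aff I-1×I-2: Vv|VV
V/II-2 un ·: vv
V/II-3 ? I-1×I-2: vv|Vv|VV
V/II-4 aff I-1×I-2: Vv|VV
V/III-1 aff II-2×II-1: Vv
⇒ V over [I-1,I-2,II-1,II-2,II-3,II-4,III-1]: 32 consistent

III-1 ∈ {cc GG Vv, cc Gg Vv}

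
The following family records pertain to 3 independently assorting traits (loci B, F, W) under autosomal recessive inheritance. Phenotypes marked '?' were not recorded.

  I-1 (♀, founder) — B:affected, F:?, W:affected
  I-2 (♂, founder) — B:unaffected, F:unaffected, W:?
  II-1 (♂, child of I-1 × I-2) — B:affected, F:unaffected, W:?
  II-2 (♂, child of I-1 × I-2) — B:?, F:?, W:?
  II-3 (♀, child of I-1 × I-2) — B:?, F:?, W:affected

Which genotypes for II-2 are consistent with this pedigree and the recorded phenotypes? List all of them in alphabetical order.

B/I-1 aff ·: bb
B/I-2 un ·: Bb
B/II-1 aff I-1×I-2: bb
B/II-2 ? I-1×I-2: Bb|bb
B/II-3 ? I-1×I-2: Bb|bb
⇒ B over [I-1,I-2,II-1,II-2,II-3]: 4 consistent
F/I-1 ? ·: FF|Ff|ff
F/I-2 un ·: FF|Ff
F/II-1 un I-1×I-2: FF|Ff
F/II-2 ? I-1×I-2: FF|Ff|ff
F/II-3 ? I-1×I-2: FF|Ff|ff
⇒ F over [I-1,I-2,II-1,II-2,II-3]: 40 consistent
W/I-1 aff ·: ww
W/I-2 ? ·: Ww|ww
W/II-1 ? I-1×I-2: Ww|ww
W/II-2 ? I-1×I-2: Ww|ww
W/II-3 aff I-1×I-2: ww
⇒ W over [I-1,I-2,II-1,II-2,II-3]: 5 consistent

II-2 ∈ {Bb FF Ww, Bb FF ww, Bb Ff Ww, Bb Ff ww, Bb ff Ww, Bb ff ww, bb FF Ww, bb FF ww, bb Ff Ww, bb Ff ww, bb ff Ww, bb ff ww}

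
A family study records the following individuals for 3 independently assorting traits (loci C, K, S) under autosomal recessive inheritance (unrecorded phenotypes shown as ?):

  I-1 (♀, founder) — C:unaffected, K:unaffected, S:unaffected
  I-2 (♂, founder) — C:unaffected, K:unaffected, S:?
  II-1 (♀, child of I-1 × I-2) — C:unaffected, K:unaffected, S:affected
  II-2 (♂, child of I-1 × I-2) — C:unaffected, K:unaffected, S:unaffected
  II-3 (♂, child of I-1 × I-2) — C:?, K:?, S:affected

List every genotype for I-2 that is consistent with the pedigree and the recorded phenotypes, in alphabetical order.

I-2 ∈ {CC KK Ss, CC KK ss, CC Kk Ss, CC Kk ss, Cc KK Ss, Cc KK ss, Cc Kk Ss, Cc Kk ss}

C/I-1 un ·: CC|Cc
C/I-2 un ·: CC|Cc
C/II-1 un I-1×I-2: CC|Cc
C/II-2 un I-1×I-2: CC|Cc
C/II-3 ? I-1×I-2: CC|Cc|cc
⇒ C over [I-1,I-2,II-1,II-2,II-3]: 29 consistent
K/I-1 un ·: KK|Kk
K/I-2 un ·: KK|Kk
K/II-1 un I-1×I-2: KK|Kk
K/II-2 un I-1×I-2: KK|Kk
K/II-3 ? I-1×I-2: KK|Kk|kk
⇒ K over [I-1,I-2,II-1,II-2,II-3]: 29 consistent
S/I-1 un ·: Ss
S/I-2 ? ·: Ss|ss
S/II-1 aff I-1×I-2: ss
S/II-2 un I-1×I-2: SS|Ss
S/II-3 aff I-1×I-2: ss
⇒ S over [I-1,I-2,II-1,II-2,II-3]: 3 consistent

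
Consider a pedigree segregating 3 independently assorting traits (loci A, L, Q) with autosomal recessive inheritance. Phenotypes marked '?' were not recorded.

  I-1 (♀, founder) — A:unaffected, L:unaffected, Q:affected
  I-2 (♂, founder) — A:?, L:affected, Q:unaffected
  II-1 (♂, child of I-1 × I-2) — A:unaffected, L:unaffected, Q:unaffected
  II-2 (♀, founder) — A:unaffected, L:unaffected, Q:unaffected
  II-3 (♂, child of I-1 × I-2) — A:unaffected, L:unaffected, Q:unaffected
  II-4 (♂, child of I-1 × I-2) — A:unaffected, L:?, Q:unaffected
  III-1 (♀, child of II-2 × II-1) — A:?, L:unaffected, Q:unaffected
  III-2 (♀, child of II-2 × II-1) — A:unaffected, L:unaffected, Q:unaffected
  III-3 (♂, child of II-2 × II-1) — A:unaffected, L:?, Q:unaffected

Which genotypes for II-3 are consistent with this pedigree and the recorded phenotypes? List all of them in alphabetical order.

II-3 ∈ {AA Ll Qq, Aa Ll Qq}

A/I-1 un ·: AA|Aa
A/I-2 ? ·: AA|Aa|aa
A/II-1 un I-1×I-2: AA|Aa
A/II-2 un ·: AA|Aa
A/II-3 un I-1×I-2: AA|Aa
A/II-4 un I-1×I-2: AA|Aa
A/III-1 ? II-2×II-1: AA|Aa|aa
A/III-2 un II-2×II-1: AA|Aa
A/III-3 un II-2×II-1: AA|Aa
⇒ A over [I-1,I-2,II-1,II-2,II-3,II-4,III-1,III-2,III-3]: 397 consistent
L/I-1 un ·: LL|Ll
L/I-2 aff ·: ll
L/II-1 un I-1×I-2: Ll
L/II-2 un ·: LL|Ll
L/II-3 un I-1×I-2: Ll
L/II-4 ? I-1×I-2: Ll|ll
L/III-1 un II-2×II-1: LL|Ll
L/III-2 un II-2×II-1: LL|Ll
L/III-3 ? II-2×II-1: LL|Ll|ll
⇒ L over [I-1,I-2,II-1,II-2,II-3,II-4,III-1,III-2,III-3]: 60 consistent
Q/I-1 aff ·: qq
Q/I-2 un ·: QQ|Qq
Q/II-1 un I-1×I-2: Qq
Q/II-2 un ·: QQ|Qq
Q/II-3 un I-1×I-2: Qq
Q/II-4 un I-1×I-2: Qq
Q/III-1 un II-2×II-1: QQ|Qq
Q/III-2 un II-2×II-1: QQ|Qq
Q/III-3 un II-2×II-1: QQ|Qq
⇒ Q over [I-1,I-2,II-1,II-2,II-3,II-4,III-1,III-2,III-3]: 32 consistent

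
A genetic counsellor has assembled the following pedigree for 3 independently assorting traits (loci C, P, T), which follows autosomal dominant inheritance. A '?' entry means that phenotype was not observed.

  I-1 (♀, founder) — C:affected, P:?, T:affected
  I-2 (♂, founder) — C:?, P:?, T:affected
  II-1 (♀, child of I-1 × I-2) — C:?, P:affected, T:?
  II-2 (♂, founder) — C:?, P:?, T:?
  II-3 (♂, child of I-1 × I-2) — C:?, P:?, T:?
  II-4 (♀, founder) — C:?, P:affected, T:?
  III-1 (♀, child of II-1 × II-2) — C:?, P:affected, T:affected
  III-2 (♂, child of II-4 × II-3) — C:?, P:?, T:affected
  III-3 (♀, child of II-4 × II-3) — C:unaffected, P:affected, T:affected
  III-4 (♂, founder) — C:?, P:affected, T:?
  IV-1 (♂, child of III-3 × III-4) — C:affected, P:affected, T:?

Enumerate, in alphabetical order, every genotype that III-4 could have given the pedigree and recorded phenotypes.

III-4 ∈ {CC PP TT, CC PP Tt, CC PP tt, CC Pp TT, CC Pp Tt, CC Pp tt, Cc PP TT, Cc PP Tt, Cc PP tt, Cc Pp TT, Cc Pp Tt, Cc Pp tt}

C/I-1 aff ·: Cc|CC
C/I-2 ? ·: cc|Cc|CC
C/II-1 ? I-1×I-2: cc|Cc|CC
C/II-2 ? ·: cc|Cc|CC
C/II-3 ? I-1×I-2: cc|Cc
C/II-4 ? ·: cc|Cc
C/III-1 ? II-1×II-2: cc|Cc|CC
C/III-2 ? II-4×II-3: cc|Cc|CC
C/III-3 un II-4×II-3: cc
C/III-4 ? ·: Cc|CC
C/IV-1 aff III-3×III-4: Cc
⇒ C over [I-1,I-2,II-1,II-2,II-3,II-4,III-1,III-2,III-3,III-4,IV-1]: 706 consistent
P/I-1 ? ·: pp|Pp|PP
P/I-2 ? ·: pp|Pp|PP
P/II-1 aff I-1×I-2: Pp|PP
P/II-2 ? ·: pp|Pp|PP
P/II-3 ? I-1×I-2: pp|Pp|PP
P/II-4 aff ·: Pp|PP
P/III-1 aff II-1×II-2: Pp|PP
P/III-2 ? II-4×II-3: pp|Pp|PP
P/III-3 aff II-4×II-3: Pp|PP
P/III-4 aff ·: Pp|PP
P/IV-1 aff III-3×III-4: Pp|PP
⇒ P over [I-1,I-2,II-1,II-2,II-3,II-4,III-1,III-2,III-3,III-4,IV-1]: 2400 consistent
T/I-1 aff ·: Tt|TT
T/I-2 aff ·: Tt|TT
T/II-1 ? I-1×I-2: tt|Tt|TT
T/II-2 ? ·: tt|Tt|TT
T/II-3 ? I-1×I-2: tt|Tt|TT
T/II-4 ? ·: tt|Tt|TT
T/III-1 aff II-1×II-2: Tt|TT
T/III-2 aff II-4×II-3: Tt|TT
T/III-3 aff II-4×II-3: Tt|TT
T/III-4 ? ·: tt|Tt|TT
T/IV-1 ? III-3×III-4: tt|Tt|TT
⇒ T over [I-1,I-2,II-1,II-2,II-3,II-4,III-1,III-2,III-3,III-4,IV-1]: 2722 consistent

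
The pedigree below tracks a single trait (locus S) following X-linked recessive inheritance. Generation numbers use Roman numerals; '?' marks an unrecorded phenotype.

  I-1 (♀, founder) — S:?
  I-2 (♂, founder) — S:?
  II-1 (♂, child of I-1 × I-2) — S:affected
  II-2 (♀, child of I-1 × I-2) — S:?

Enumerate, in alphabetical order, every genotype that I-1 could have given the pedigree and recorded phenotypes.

S/I-1 ? ·: X^SX^s|X^sX^s
S/I-2 ? ·: X^SY|X^sY
S/II-1 aff I-1×I-2: X^sY
S/II-2 ? I-1×I-2: X^SX^S|X^SX^s|X^sX^s
⇒ S over [I-1,I-2,II-1,II-2]: 6 consistent

I-1 ∈ {X^SX^s, X^sX^s}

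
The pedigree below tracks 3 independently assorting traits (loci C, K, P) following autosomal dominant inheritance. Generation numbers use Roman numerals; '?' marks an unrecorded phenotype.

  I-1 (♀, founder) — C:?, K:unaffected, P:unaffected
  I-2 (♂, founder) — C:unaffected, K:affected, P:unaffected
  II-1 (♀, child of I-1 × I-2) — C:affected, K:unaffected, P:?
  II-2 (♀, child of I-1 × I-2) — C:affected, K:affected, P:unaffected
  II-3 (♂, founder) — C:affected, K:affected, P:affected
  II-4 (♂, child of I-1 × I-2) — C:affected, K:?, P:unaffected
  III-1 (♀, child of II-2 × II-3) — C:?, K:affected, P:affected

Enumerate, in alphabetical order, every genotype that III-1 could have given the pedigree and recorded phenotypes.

C/I-1 ? ·: Cc|CC
C/I-2 un ·: cc
C/II-1 aff I-1×I-2: Cc
C/II-2 aff I-1×I-2: Cc
C/II-3 aff ·: Cc|CC
C/II-4 aff I-1×I-2: Cc
C/III-1 ? II-2×II-3: cc|Cc|CC
⇒ C over [I-1,I-2,II-1,II-2,II-3,II-4,III-1]: 10 consistent
K/I-1 un ·: kk
K/I-2 aff ·: Kk
K/II-1 un I-1×I-2: kk
K/II-2 aff I-1×I-2: Kk
K/II-3 aff ·: Kk|KK
K/II-4 ? I-1×I-2: kk|Kk
K/III-1 aff II-2×II-3: Kk|KK
⇒ K over [I-1,I-2,II-1,II-2,II-3,II-4,III-1]: 8 consistent
P/I-1 un ·: pp
P/I-2 un ·: pp
P/II-1 ? I-1×I-2: pp
P/II-2 un I-1×I-2: pp
P/II-3 aff ·: Pp|PP
P/II-4 un I-1×I-2: pp
P/III-1 aff II-2×II-3: Pp
⇒ P over [I-1,I-2,II-1,II-2,II-3,II-4,III-1]: 2 consistent

III-1 ∈ {CC KK Pp, CC Kk Pp, Cc KK Pp, Cc Kk Pp, cc KK Pp, cc Kk Pp}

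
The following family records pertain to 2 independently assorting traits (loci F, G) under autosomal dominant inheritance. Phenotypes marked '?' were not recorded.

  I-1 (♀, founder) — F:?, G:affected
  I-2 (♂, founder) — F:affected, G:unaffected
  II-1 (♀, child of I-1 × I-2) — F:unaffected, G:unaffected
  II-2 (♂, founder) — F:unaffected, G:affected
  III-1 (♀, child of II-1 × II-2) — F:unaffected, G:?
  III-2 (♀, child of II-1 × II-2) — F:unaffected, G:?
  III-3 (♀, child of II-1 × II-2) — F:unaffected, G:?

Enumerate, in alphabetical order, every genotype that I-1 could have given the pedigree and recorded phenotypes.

F/I-1 ? ·: ff|Ff
F/I-2 aff ·: Ff
F/II-1 un I-1×I-2: ff
F/II-2 un ·: ff
F/III-1 un II-1×II-2: ff
F/III-2 un II-1×II-2: ff
F/III-3 un II-1×II-2: ff
⇒ F over [I-1,I-2,II-1,II-2,III-1,III-2,III-3]: 2 consistent
G/I-1 aff ·: Gg
G/I-2 un ·: gg
G/II-1 un I-1×I-2: gg
G/II-2 aff ·: Gg|GG
G/III-1 ? II-1×II-2: gg|Gg
G/III-2 ? II-1×II-2: gg|Gg
G/III-3 ? II-1×II-2: gg|Gg
⇒ G over [I-1,I-2,II-1,II-2,III-1,III-2,III-3]: 9 consistent

I-1 ∈ {Ff Gg, ff Gg}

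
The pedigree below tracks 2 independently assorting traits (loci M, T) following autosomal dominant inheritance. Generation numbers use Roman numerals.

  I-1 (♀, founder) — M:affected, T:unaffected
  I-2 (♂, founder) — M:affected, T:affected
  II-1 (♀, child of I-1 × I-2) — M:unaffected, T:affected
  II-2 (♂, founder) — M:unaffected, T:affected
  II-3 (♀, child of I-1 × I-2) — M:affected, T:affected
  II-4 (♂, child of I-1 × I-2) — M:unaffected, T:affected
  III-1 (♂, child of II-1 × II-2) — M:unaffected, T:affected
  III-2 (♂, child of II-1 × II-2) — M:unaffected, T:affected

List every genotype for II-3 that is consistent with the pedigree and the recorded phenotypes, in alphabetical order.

M/I-1 aff ·: Mm
M/I-2 aff ·: Mm
M/II-1 un I-1×I-2: mm
M/II-2 un ·: mm
M/II-3 aff I-1×I-2: Mm|MM
M/II-4 un I-1×I-2: mm
M/III-1 un II-1×II-2: mm
M/III-2 un II-1×II-2: mm
⇒ M over [I-1,I-2,II-1,II-2,II-3,II-4,III-1,III-2]: 2 consistent
T/I-1 un ·: tt
T/I-2 aff ·: Tt|TT
T/II-1 aff I-1×I-2: Tt
T/II-2 aff ·: Tt|TT
T/II-3 aff I-1×I-2: Tt
T/II-4 aff I-1×I-2: Tt
T/III-1 aff II-1×II-2: Tt|TT
T/III-2 aff II-1×II-2: Tt|TT
⇒ T over [I-1,I-2,II-1,II-2,II-3,II-4,III-1,III-2]: 16 consistent

II-3 ∈ {MM Tt, Mm Tt}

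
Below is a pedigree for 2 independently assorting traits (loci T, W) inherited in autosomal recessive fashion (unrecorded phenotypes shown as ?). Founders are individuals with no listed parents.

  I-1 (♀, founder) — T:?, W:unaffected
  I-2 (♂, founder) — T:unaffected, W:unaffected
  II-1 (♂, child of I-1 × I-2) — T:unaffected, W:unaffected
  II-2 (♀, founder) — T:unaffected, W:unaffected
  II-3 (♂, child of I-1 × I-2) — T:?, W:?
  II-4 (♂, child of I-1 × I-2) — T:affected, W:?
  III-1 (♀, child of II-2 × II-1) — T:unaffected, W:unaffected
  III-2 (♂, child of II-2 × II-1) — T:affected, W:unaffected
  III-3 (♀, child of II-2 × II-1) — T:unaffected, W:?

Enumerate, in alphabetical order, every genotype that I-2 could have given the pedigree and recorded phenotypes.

I-2 ∈ {Tt WW, Tt Ww}

T/I-1 ? ·: Tt|tt
T/I-2 un ·: Tt
T/II-1 un I-1×I-2: Tt
T/II-2 un ·: Tt
T/II-3 ? I-1×I-2: TT|Tt|tt
T/II-4 aff I-1×I-2: tt
T/III-1 un II-2×II-1: TT|Tt
T/III-2 aff II-2×II-1: tt
T/III-3 un II-2×II-1: TT|Tt
⇒ T over [I-1,I-2,II-1,II-2,II-3,II-4,III-1,III-2,III-3]: 20 consistent
W/I-1 un ·: WW|Ww
W/I-2 un ·: WW|Ww
W/II-1 un I-1×I-2: WW|Ww
W/II-2 un ·: WW|Ww
W/II-3 ? I-1×I-2: WW|Ww|ww
W/II-4 ? I-1×I-2: WW|Ww|ww
W/III-1 un II-2×II-1: WW|Ww
W/III-2 un II-2×II-1: WW|Ww
W/III-3 ? II-2×II-1: WW|Ww|ww
⇒ W over [I-1,I-2,II-1,II-2,II-3,II-4,III-1,III-2,III-3]: 502 consistent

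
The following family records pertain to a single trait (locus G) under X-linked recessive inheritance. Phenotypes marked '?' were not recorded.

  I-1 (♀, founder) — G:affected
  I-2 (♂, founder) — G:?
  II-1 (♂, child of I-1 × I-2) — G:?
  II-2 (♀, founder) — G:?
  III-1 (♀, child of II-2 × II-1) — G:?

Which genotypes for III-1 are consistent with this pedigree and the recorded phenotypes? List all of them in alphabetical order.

G/I-1 aff ·: X^gX^g
G/I-2 ? ·: X^GY|X^gY
G/II-1 ? I-1×I-2: X^gY
G/II-2 ? ·: X^GX^G|X^GX^g|X^gX^g
G/III-1 ? II-2×II-1: X^GX^g|X^gX^g
⇒ G over [I-1,I-2,II-1,II-2,III-1]: 8 consistent

III-1 ∈ {X^GX^g, X^gX^g}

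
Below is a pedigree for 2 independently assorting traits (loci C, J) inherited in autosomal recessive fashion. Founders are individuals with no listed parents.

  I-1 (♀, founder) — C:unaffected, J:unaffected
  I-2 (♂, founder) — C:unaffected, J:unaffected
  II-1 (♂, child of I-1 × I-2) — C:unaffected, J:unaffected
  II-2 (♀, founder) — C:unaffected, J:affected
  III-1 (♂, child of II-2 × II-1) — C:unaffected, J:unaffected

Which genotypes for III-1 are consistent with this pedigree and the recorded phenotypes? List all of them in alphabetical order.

C/I-1 un ·: CC|Cc
C/I-2 un ·: CC|Cc
C/II-1 un I-1×I-2: CC|Cc
C/II-2 un ·: CC|Cc
C/III-1 un II-2×II-1: CC|Cc
⇒ C over [I-1,I-2,II-1,II-2,III-1]: 24 consistent
J/I-1 un ·: JJ|Jj
J/I-2 un ·: JJ|Jj
J/II-1 un I-1×I-2: JJ|Jj
J/II-2 aff ·: jj
J/III-1 un II-2×II-1: Jj
⇒ J over [I-1,I-2,II-1,II-2,III-1]: 7 consistent

III-1 ∈ {CC Jj, Cc Jj}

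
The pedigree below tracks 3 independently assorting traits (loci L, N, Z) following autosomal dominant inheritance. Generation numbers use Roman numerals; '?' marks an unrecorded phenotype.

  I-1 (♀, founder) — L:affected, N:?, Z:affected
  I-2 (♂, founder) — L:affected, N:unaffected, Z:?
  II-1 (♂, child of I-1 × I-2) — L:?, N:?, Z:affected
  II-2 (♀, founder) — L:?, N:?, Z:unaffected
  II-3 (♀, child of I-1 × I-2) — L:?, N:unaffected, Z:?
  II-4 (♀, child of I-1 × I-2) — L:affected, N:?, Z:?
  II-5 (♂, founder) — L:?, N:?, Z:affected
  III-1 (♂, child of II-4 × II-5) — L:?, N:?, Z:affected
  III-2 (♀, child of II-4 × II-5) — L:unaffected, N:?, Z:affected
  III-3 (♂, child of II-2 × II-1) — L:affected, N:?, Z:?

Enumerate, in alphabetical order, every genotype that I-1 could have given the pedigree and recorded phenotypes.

I-1 ∈ {LL Nn ZZ, LL Nn Zz, LL nn ZZ, LL nn Zz, Ll Nn ZZ, Ll Nn Zz, Ll nn ZZ, Ll nn Zz}

L/I-1 aff ·: Ll|LL
L/I-2 aff ·: Ll|LL
L/II-1 ? I-1×I-2: ll|Ll|LL
L/II-2 ? ·: ll|Ll|LL
L/II-3 ? I-1×I-2: ll|Ll|LL
L/II-4 aff I-1×I-2: Ll
L/II-5 ? ·: ll|Ll
L/III-1 ? II-4×II-5: ll|Ll|LL
L/III-2 un II-4×II-5: ll
L/III-3 aff II-2×II-1: Ll|LL
⇒ L over [I-1,I-2,II-1,II-2,II-3,II-4,II-5,III-1,III-2,III-3]: 345 consistent
N/I-1 ? ·: nn|Nn
N/I-2 un ·: nn
N/II-1 ? I-1×I-2: nn|Nn
N/II-2 ? ·: nn|Nn|NN
N/II-3 un I-1×I-2: nn
N/II-4 ? I-1×I-2: nn|Nn
N/II-5 ? ·: nn|Nn|NN
N/III-1 ? II-4×II-5: nn|Nn|NN
N/III-2 ? II-4×II-5: nn|Nn|NN
N/III-3 ? II-2×II-1: nn|Nn|NN
⇒ N over [I-1,I-2,II-1,II-2,II-3,II-4,II-5,III-1,III-2,III-3]: 277 consistent
Z/I-1 aff ·: Zz|ZZ
Z/I-2 ? ·: zz|Zz|ZZ
Z/II-1 aff I-1×I-2: Zz|ZZ
Z/II-2 un ·: zz
Z/II-3 ? I-1×I-2: zz|Zz|ZZ
Z/II-4 ? I-1×I-2: zz|Zz|ZZ
Z/II-5 aff ·: Zz|ZZ
Z/III-1 aff II-4×II-5: Zz|ZZ
Z/III-2 aff II-4×II-5: Zz|ZZ
Z/III-3 ? II-2×II-1: zz|Zz
⇒ Z over [I-1,I-2,II-1,II-2,II-3,II-4,II-5,III-1,III-2,III-3]: 352 consistent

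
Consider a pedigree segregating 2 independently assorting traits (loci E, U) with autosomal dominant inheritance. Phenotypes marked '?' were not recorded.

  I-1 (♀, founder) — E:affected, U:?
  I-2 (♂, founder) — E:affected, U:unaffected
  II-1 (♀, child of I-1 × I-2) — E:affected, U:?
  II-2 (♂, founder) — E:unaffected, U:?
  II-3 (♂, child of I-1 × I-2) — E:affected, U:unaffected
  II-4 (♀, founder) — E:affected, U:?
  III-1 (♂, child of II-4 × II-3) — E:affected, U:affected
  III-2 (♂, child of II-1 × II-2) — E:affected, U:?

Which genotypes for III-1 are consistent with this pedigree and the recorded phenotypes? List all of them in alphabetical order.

III-1 ∈ {EE Uu, Ee Uu}

E/I-1 aff ·: Ee|EE
E/I-2 aff ·: Ee|EE
E/II-1 aff I-1×I-2: Ee|EE
E/II-2 un ·: ee
E/II-3 aff I-1×I-2: Ee|EE
E/II-4 aff ·: Ee|EE
E/III-1 aff II-4×II-3: Ee|EE
E/III-2 aff II-1×II-2: Ee
⇒ E over [I-1,I-2,II-1,II-2,II-3,II-4,III-1,III-2]: 45 consistent
U/I-1 ? ·: uu|Uu
U/I-2 un ·: uu
U/II-1 ? I-1×I-2: uu|Uu
U/II-2 ? ·: uu|Uu|UU
U/II-3 un I-1×I-2: uu
U/II-4 ? ·: Uu|UU
U/III-1 aff II-4×II-3: Uu
U/III-2 ? II-1×II-2: uu|Uu|UU
⇒ U over [I-1,I-2,II-1,II-2,II-3,II-4,III-1,III-2]: 30 consistent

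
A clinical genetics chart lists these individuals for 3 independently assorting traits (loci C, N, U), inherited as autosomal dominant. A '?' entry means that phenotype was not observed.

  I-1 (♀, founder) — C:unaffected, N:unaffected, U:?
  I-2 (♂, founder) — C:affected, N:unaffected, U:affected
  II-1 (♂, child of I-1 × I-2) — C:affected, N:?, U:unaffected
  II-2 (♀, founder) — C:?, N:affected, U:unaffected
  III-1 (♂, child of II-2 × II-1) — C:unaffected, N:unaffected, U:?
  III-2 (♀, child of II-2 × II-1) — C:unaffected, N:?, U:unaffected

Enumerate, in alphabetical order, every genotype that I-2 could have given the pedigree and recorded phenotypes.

I-2 ∈ {CC nn Uu, Cc nn Uu}

C/I-1 un ·: cc
C/I-2 aff ·: Cc|CC
C/II-1 aff I-1×I-2: Cc
C/II-2 ? ·: cc|Cc
C/III-1 un II-2×II-1: cc
C/III-2 un II-2×II-1: cc
⇒ C over [I-1,I-2,II-1,II-2,III-1,III-2]: 4 consistent
N/I-1 un ·: nn
N/I-2 un ·: nn
N/II-1 ? I-1×I-2: nn
N/II-2 aff ·: Nn
N/III-1 un II-2×II-1: nn
N/III-2 ? II-2×II-1: nn|Nn
⇒ N over [I-1,I-2,II-1,II-2,III-1,III-2]: 2 consistent
U/I-1 ? ·: uu|Uu
U/I-2 aff ·: Uu
U/II-1 un I-1×I-2: uu
U/II-2 un ·: uu
U/III-1 ? II-2×II-1: uu
U/III-2 un II-2×II-1: uu
⇒ U over [I-1,I-2,II-1,II-2,III-1,III-2]: 2 consistent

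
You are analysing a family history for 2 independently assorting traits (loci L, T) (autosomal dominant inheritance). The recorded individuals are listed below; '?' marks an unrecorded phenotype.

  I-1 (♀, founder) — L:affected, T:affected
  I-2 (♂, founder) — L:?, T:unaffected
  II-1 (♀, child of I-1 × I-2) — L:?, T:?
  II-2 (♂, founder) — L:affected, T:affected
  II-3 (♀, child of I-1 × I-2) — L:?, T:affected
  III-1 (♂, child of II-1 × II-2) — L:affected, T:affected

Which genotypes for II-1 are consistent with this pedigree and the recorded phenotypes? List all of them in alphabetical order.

II-1 ∈ {LL Tt, LL tt, Ll Tt, Ll tt, ll Tt, ll tt}

L/I-1 aff ·: Ll|LL
L/I-2 ? ·: ll|Ll|LL
L/II-1 ? I-1×I-2: ll|Ll|LL
L/II-2 aff ·: Ll|LL
L/II-3 ? I-1×I-2: ll|Ll|LL
L/III-1 aff II-1×II-2: Ll|LL
⇒ L over [I-1,I-2,II-1,II-2,II-3,III-1]: 74 consistent
T/I-1 aff ·: Tt|TT
T/I-2 un ·: tt
T/II-1 ? I-1×I-2: tt|Tt
T/II-2 aff ·: Tt|TT
T/II-3 aff I-1×I-2: Tt
T/III-1 aff II-1×II-2: Tt|TT
⇒ T over [I-1,I-2,II-1,II-2,II-3,III-1]: 10 consistent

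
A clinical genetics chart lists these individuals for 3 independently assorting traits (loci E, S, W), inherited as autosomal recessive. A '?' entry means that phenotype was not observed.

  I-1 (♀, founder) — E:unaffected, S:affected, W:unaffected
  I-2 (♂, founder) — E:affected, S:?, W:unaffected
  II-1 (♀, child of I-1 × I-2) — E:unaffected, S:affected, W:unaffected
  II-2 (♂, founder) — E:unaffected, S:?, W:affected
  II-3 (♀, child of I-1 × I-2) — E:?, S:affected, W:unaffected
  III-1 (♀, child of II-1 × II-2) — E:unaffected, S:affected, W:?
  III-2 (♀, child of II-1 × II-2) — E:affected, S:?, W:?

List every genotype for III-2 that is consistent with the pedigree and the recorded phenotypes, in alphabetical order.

III-2 ∈ {ee Ss Ww, ee Ss ww, ee ss Ww, ee ss ww}

E/I-1 un ·: EE|Ee
E/I-2 aff ·: ee
E/II-1 un I-1×I-2: Ee
E/II-2 un ·: Ee
E/II-3 ? I-1×I-2: Ee|ee
E/III-1 un II-1×II-2: EE|Ee
E/III-2 aff II-1×II-2: ee
⇒ E over [I-1,I-2,II-1,II-2,II-3,III-1,III-2]: 6 consistent
S/I-1 aff ·: ss
S/I-2 ? ·: Ss|ss
S/II-1 aff I-1×I-2: ss
S/II-2 ? ·: Ss|ss
S/II-3 aff I-1×I-2: ss
S/III-1 aff II-1×II-2: ss
S/III-2 ? II-1×II-2: Ss|ss
⇒ S over [I-1,I-2,II-1,II-2,II-3,III-1,III-2]: 6 consistent
W/I-1 un ·: WW|Ww
W/I-2 un ·: WW|Ww
W/II-1 un I-1×I-2: WW|Ww
W/II-2 aff ·: ww
W/II-3 un I-1×I-2: WW|Ww
W/III-1 ? II-1×II-2: Ww|ww
W/III-2 ? II-1×II-2: Ww|ww
⇒ W over [I-1,I-2,II-1,II-2,II-3,III-1,III-2]: 31 consistent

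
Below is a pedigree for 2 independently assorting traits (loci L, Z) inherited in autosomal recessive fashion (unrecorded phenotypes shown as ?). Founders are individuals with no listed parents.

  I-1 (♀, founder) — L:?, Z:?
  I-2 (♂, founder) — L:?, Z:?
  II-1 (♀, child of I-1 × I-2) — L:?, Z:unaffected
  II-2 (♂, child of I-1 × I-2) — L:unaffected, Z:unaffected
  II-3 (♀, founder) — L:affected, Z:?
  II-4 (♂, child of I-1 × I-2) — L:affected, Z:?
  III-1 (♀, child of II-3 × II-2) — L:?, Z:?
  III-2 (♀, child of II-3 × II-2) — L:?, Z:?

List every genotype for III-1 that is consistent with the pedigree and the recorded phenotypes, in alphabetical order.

L/I-1 ? ·: Ll|ll
L/I-2 ? ·: Ll|ll
L/II-1 ? I-1×I-2: LL|Ll|ll
L/II-2 un I-1×I-2: LL|Ll
L/II-3 aff ·: ll
L/II-4 aff I-1×I-2: ll
L/III-1 ? II-3×II-2: Ll|ll
L/III-2 ? II-3×II-2: Ll|ll
⇒ L over [I-1,I-2,II-1,II-2,II-3,II-4,III-1,III-2]: 31 consistent
Z/I-1 ? ·: ZZ|Zz|zz
Z/I-2 ? ·: ZZ|Zz|zz
Z/II-1 un I-1×I-2: ZZ|Zz
Z/II-2 un I-1×I-2: ZZ|Zz
Z/II-3 ? ·: ZZ|Zz|zz
Z/II-4 ? I-1×I-2: ZZ|Zz|zz
Z/III-1 ? II-3×II-2: ZZ|Zz|zz
Z/III-2 ? II-3×II-2: ZZ|Zz|zz
⇒ Z over [I-1,I-2,II-1,II-2,II-3,II-4,III-1,III-2]: 430 consistent

III-1 ∈ {Ll ZZ, Ll Zz, Ll zz, ll ZZ, ll Zz, ll zz}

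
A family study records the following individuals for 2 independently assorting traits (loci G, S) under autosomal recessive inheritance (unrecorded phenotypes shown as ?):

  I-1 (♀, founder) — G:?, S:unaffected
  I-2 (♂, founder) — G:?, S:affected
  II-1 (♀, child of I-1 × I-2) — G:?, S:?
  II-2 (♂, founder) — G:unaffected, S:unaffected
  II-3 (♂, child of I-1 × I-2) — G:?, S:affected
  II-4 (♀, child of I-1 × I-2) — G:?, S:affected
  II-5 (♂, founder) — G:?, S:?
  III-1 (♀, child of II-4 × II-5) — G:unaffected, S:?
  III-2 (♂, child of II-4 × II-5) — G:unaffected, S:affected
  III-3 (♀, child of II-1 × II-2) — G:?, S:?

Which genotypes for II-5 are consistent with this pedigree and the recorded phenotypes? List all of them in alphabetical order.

II-5 ∈ {GG Ss, GG ss, Gg Ss, Gg ss, gg Ss, gg ss}

G/I-1 ? ·: GG|Gg|gg
G/I-2 ? ·: GG|Gg|gg
G/II-1 ? I-1×I-2: GG|Gg|gg
G/II-2 un ·: GG|Gg
G/II-3 ? I-1×I-2: GG|Gg|gg
G/II-4 ? I-1×I-2: GG|Gg|gg
G/II-5 ? ·: GG|Gg|gg
G/III-1 un II-4×II-5: GG|Gg
G/III-2 un II-4×II-5: GG|Gg
G/III-3 ? II-1×II-2: GG|Gg|gg
⇒ G over [I-1,I-2,II-1,II-2,II-3,II-4,II-5,III-1,III-2,III-3]: 1507 consistent
S/I-1 un ·: Ss
S/I-2 aff ·: ss
S/II-1 ? I-1×I-2: Ss|ss
S/II-2 un ·: SS|Ss
S/II-3 aff I-1×I-2: ss
S/II-4 aff I-1×I-2: ss
S/II-5 ? ·: Ss|ss
S/III-1 ? II-4×II-5: Ss|ss
S/III-2 aff II-4×II-5: ss
S/III-3 ? II-1×II-2: SS|Ss|ss
⇒ S over [I-1,I-2,II-1,II-2,II-3,II-4,II-5,III-1,III-2,III-3]: 24 consistent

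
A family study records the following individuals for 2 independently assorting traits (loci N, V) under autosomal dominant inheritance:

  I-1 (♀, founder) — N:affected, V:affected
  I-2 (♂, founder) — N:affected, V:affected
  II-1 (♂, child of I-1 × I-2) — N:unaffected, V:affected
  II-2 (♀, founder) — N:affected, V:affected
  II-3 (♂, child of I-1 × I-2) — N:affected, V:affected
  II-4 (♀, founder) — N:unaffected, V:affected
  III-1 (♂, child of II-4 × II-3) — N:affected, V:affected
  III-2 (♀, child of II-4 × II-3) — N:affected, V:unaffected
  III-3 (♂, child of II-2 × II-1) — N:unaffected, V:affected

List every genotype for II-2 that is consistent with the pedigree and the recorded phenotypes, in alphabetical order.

N/I-1 aff ·: Nn
N/I-2 aff ·: Nn
N/II-1 un I-1×I-2: nn
N/II-2 aff ·: Nn
N/II-3 aff I-1×I-2: Nn|NN
N/II-4 un ·: nn
N/III-1 aff II-4×II-3: Nn
N/III-2 aff II-4×II-3: Nn
N/III-3 un II-2×II-1: nn
⇒ N over [I-1,I-2,II-1,II-2,II-3,II-4,III-1,III-2,III-3]: 2 consistent
V/I-1 aff ·: Vv|VV
V/I-2 aff ·: Vv|VV
V/II-1 aff I-1×I-2: Vv|VV
V/II-2 aff ·: Vv|VV
V/II-3 aff I-1×I-2: Vv
V/II-4 aff ·: Vv
V/III-1 aff II-4×II-3: Vv|VV
V/III-2 un II-4×II-3: vv
V/III-3 aff II-2×II-1: Vv|VV
⇒ V over [I-1,I-2,II-1,II-2,II-3,II-4,III-1,III-2,III-3]: 42 consistent

II-2 ∈ {Nn VV, Nn Vv}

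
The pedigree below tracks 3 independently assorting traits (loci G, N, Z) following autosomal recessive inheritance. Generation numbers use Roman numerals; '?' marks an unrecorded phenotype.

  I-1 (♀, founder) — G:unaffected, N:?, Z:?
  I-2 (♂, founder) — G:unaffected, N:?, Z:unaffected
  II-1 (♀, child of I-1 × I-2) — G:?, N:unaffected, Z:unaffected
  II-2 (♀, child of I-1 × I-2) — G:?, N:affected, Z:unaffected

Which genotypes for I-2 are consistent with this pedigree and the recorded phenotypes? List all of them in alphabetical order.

G/I-1 un ·: GG|Gg
G/I-2 un ·: GG|Gg
G/II-1 ? I-1×I-2: GG|Gg|gg
G/II-2 ? I-1×I-2: GG|Gg|gg
⇒ G over [I-1,I-2,II-1,II-2]: 18 consistent
N/I-1 ? ·: Nn|nn
N/I-2 ? ·: Nn|nn
N/II-1 un I-1×I-2: NN|Nn
N/II-2 aff I-1×I-2: nn
⇒ N over [I-1,I-2,II-1,II-2]: 4 consistent
Z/I-1 ? ·: ZZ|Zz|zz
Z/I-2 un ·: ZZ|Zz
Z/II-1 un I-1×I-2: ZZ|Zz
Z/II-2 un I-1×I-2: ZZ|Zz
⇒ Z over [I-1,I-2,II-1,II-2]: 15 consistent

I-2 ∈ {GG Nn ZZ, GG Nn Zz, GG nn ZZ, GG nn Zz, Gg Nn ZZ, Gg Nn Zz, Gg nn ZZ, Gg nn Zz}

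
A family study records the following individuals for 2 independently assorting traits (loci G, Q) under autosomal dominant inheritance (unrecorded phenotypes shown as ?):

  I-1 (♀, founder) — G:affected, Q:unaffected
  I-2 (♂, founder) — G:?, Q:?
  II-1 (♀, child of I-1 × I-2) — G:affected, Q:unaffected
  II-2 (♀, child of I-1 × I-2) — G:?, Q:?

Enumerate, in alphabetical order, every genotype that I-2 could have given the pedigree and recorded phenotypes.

G/I-1 aff ·: Gg|GG
G/I-2 ? ·: gg|Gg|GG
G/II-1 aff I-1×I-2: Gg|GG
G/II-2 ? I-1×I-2: gg|Gg|GG
⇒ G over [I-1,I-2,II-1,II-2]: 18 consistent
Q/I-1 un ·: qq
Q/I-2 ? ·: qq|Qq
Q/II-1 un I-1×I-2: qq
Q/II-2 ? I-1×I-2: qq|Qq
⇒ Q over [I-1,I-2,II-1,II-2]: 3 consistent

I-2 ∈ {GG Qq, GG qq, Gg Qq, Gg qq, gg Qq, gg qq}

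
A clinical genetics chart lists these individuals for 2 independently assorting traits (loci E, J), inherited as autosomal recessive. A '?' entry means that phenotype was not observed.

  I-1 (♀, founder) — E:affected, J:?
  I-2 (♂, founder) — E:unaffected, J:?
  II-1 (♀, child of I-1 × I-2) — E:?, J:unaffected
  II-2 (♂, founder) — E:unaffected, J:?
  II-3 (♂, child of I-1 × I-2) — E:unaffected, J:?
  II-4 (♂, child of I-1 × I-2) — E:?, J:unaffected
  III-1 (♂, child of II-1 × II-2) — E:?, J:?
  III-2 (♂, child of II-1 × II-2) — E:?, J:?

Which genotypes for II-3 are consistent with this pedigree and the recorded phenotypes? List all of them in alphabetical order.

II-3 ∈ {Ee JJ, Ee Jj, Ee jj}

E/I-1 aff ·: ee
E/I-2 un ·: EE|Ee
E/II-1 ? I-1×I-2: Ee|ee
E/II-2 un ·: EE|Ee
E/II-3 un I-1×I-2: Ee
E/II-4 ? I-1×I-2: Ee|ee
E/III-1 ? II-1×II-2: EE|Ee|ee
E/III-2 ? II-1×II-2: EE|Ee|ee
⇒ E over [I-1,I-2,II-1,II-2,II-3,II-4,III-1,III-2]: 49 consistent
J/I-1 ? ·: JJ|Jj|jj
J/I-2 ? ·: JJ|Jj|jj
J/II-1 un I-1×I-2: JJ|Jj
J/II-2 ? ·: JJ|Jj|jj
J/II-3 ? I-1×I-2: JJ|Jj|jj
J/II-4 un I-1×I-2: JJ|Jj
J/III-1 ? II-1×II-2: JJ|Jj|jj
J/III-2 ? II-1×II-2: JJ|Jj|jj
⇒ J over [I-1,I-2,II-1,II-2,II-3,II-4,III-1,III-2]: 430 consistent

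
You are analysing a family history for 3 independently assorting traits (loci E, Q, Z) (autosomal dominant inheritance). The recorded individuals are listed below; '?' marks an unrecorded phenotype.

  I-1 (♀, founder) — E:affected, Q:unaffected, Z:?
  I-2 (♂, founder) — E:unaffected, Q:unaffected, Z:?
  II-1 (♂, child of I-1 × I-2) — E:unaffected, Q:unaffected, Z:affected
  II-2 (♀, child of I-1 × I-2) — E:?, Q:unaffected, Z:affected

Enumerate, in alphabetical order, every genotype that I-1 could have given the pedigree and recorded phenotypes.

I-1 ∈ {Ee qq ZZ, Ee qq Zz, Ee qq zz}

E/I-1 aff ·: Ee
E/I-2 un ·: ee
E/II-1 un I-1×I-2: ee
E/II-2 ? I-1×I-2: ee|Ee
⇒ E over [I-1,I-2,II-1,II-2]: 2 consistent
Q/I-1 un ·: qq
Q/I-2 un ·: qq
Q/II-1 un I-1×I-2: qq
Q/II-2 un I-1×I-2: qq
⇒ Q over [I-1,I-2,II-1,II-2]: 1 consistent
Z/I-1 ? ·: zz|Zz|ZZ
Z/I-2 ? ·: zz|Zz|ZZ
Z/II-1 aff I-1×I-2: Zz|ZZ
Z/II-2 aff I-1×I-2: Zz|ZZ
⇒ Z over [I-1,I-2,II-1,II-2]: 17 consistent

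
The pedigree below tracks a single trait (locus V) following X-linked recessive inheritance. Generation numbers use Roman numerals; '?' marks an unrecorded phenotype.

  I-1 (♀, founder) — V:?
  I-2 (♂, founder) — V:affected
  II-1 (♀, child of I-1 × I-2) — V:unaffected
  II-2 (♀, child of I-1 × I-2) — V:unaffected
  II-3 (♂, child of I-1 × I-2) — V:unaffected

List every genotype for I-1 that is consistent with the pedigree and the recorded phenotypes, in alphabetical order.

V/I-1 ? ·: X^VX^V|X^VX^v
V/I-2 aff ·: X^vY
V/II-1 un I-1×I-2: X^VX^v
V/II-2 un I-1×I-2: X^VX^v
V/II-3 un I-1×I-2: X^VY
⇒ V over [I-1,I-2,II-1,II-2,II-3]: 2 consistent

I-1 ∈ {X^VX^V, X^VX^v}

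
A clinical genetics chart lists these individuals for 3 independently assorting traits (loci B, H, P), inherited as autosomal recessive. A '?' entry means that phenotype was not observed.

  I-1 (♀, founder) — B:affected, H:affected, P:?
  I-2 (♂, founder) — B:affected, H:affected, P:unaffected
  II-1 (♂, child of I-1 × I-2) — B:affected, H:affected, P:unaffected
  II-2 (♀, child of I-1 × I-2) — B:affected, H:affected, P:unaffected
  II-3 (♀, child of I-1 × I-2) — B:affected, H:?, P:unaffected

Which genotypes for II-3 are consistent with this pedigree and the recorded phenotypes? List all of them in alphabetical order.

II-3 ∈ {bb hh PP, bb hh Pp}

B/I-1 aff ·: bb
B/I-2 aff ·: bb
B/II-1 aff I-1×I-2: bb
B/II-2 aff I-1×I-2: bb
B/II-3 aff I-1×I-2: bb
⇒ B over [I-1,I-2,II-1,II-2,II-3]: 1 consistent
H/I-1 aff ·: hh
H/I-2 aff ·: hh
H/II-1 aff I-1×I-2: hh
H/II-2 aff I-1×I-2: hh
H/II-3 ? I-1×I-2: hh
⇒ H over [I-1,I-2,II-1,II-2,II-3]: 1 consistent
P/I-1 ? ·: PP|Pp|pp
P/I-2 un ·: PP|Pp
P/II-1 un I-1×I-2: PP|Pp
P/II-2 un I-1×I-2: PP|Pp
P/II-3 un I-1×I-2: PP|Pp
⇒ P over [I-1,I-2,II-1,II-2,II-3]: 27 consistent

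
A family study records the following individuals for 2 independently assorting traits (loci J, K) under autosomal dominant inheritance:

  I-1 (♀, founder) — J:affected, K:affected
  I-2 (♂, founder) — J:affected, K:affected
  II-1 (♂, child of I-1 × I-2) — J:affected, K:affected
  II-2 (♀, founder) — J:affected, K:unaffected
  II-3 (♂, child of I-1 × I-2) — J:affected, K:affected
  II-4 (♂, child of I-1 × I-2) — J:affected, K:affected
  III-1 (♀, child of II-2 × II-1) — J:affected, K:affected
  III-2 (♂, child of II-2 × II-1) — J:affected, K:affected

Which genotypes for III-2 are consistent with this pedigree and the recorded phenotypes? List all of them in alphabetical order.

J/I-1 aff ·: Jj|JJ
J/I-2 aff ·: Jj|JJ
J/II-1 aff I-1×I-2: Jj|JJ
J/II-2 aff ·: Jj|JJ
J/II-3 aff I-1×I-2: Jj|JJ
J/II-4 aff I-1×I-2: Jj|JJ
J/III-1 aff II-2×II-1: Jj|JJ
J/III-2 aff II-2×II-1: Jj|JJ
⇒ J over [I-1,I-2,II-1,II-2,II-3,II-4,III-1,III-2]: 161 consistent
K/I-1 aff ·: Kk|KK
K/I-2 aff ·: Kk|KK
K/II-1 aff I-1×I-2: Kk|KK
K/II-2 un ·: kk
K/II-3 aff I-1×I-2: Kk|KK
K/II-4 aff I-1×I-2: Kk|KK
K/III-1 aff II-2×II-1: Kk
K/III-2 aff II-2×II-1: Kk
⇒ K over [I-1,I-2,II-1,II-2,II-3,II-4,III-1,III-2]: 25 consistent

III-2 ∈ {JJ Kk, Jj Kk}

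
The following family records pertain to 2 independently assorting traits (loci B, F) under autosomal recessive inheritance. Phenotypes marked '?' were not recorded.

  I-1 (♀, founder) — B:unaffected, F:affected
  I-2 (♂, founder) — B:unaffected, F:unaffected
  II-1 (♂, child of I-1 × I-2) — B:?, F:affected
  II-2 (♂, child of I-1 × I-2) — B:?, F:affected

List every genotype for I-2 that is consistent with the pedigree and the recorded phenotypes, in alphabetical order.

I-2 ∈ {BB Ff, Bb Ff}

B/I-1 un ·: BB|Bb
B/I-2 un ·: BB|Bb
B/II-1 ? I-1×I-2: BB|Bb|bb
B/II-2 ? I-1×I-2: BB|Bb|bb
⇒ B over [I-1,I-2,II-1,II-2]: 18 consistent
F/I-1 aff ·: ff
F/I-2 un ·: Ff
F/II-1 aff I-1×I-2: ff
F/II-2 aff I-1×I-2: ff
⇒ F over [I-1,I-2,II-1,II-2]: 1 consistent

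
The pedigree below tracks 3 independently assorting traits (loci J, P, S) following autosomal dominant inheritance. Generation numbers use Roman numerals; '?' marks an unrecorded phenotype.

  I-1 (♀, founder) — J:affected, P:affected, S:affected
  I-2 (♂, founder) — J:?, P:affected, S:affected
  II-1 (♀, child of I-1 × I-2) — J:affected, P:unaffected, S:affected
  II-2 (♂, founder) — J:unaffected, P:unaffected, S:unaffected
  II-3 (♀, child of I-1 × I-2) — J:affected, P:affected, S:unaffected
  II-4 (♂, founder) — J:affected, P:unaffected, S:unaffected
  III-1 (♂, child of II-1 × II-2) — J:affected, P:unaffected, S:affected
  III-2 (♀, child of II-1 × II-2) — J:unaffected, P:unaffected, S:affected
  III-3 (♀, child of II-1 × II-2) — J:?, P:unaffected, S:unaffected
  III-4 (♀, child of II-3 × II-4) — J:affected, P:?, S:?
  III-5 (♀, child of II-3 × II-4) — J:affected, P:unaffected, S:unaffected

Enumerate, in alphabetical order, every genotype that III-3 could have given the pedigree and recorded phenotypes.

III-3 ∈ {Jj pp ss, jj pp ss}

J/I-1 aff ·: Jj|JJ
J/I-2 ? ·: jj|Jj|JJ
J/II-1 aff I-1×I-2: Jj
J/II-2 un ·: jj
J/II-3 aff I-1×I-2: Jj|JJ
J/II-4 aff ·: Jj|JJ
J/III-1 aff II-1×II-2: Jj
J/III-2 un II-1×II-2: jj
J/III-3 ? II-1×II-2: jj|Jj
J/III-4 aff II-3×II-4: Jj|JJ
J/III-5 aff II-3×II-4: Jj|JJ
⇒ J over [I-1,I-2,II-1,II-2,II-3,II-4,III-1,III-2,III-3,III-4,III-5]: 110 consistent
P/I-1 aff ·: Pp
P/I-2 aff ·: Pp
P/II-1 un I-1×I-2: pp
P/II-2 un ·: pp
P/II-3 aff I-1×I-2: Pp
P/II-4 un ·: pp
P/III-1 un II-1×II-2: pp
P/III-2 un II-1×II-2: pp
P/III-3 un II-1×II-2: pp
P/III-4 ? II-3×II-4: pp|Pp
P/III-5 un II-3×II-4: pp
⇒ P over [I-1,I-2,II-1,II-2,II-3,II-4,III-1,III-2,III-3,III-4,III-5]: 2 consistent
S/I-1 aff ·: Ss
S/I-2 aff ·: Ss
S/II-1 aff I-1×I-2: Ss
S/II-2 un ·: ss
S/II-3 un I-1×I-2: ss
S/II-4 un ·: ss
S/III-1 aff II-1×II-2: Ss
S/III-2 aff II-1×II-2: Ss
S/III-3 un II-1×II-2: ss
S/III-4 ? II-3×II-4: ss
S/III-5 un II-3×II-4: ss
⇒ S over [I-1,I-2,II-1,II-2,II-3,II-4,III-1,III-2,III-3,III-4,III-5]: 1 consistent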